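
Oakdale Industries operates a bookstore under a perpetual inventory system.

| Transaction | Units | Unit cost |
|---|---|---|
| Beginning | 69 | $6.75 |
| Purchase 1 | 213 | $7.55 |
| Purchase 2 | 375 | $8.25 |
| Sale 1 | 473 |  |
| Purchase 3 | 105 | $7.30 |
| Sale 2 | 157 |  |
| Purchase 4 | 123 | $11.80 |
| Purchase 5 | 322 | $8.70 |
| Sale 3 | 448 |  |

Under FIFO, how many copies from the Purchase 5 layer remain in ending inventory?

Sale 1 (473) [FIFO — oldest first]: 69 @ $6.75 + 213 @ $7.55 + 191 @ $8.25 = $3,649.65
Sale 2 (157) [FIFO — oldest first]: 157 @ $8.25 = $1,295.25
Sale 3 (448) [FIFO — oldest first]: 27 @ $8.25 + 105 @ $7.30 + 123 @ $11.80 + 193 @ $8.70 = $4,119.75
Total COGS = $3,649.65 + $1,295.25 + $4,119.75 = $9,064.65
Ending inventory: 129 @ $8.70 = $1,122.30

129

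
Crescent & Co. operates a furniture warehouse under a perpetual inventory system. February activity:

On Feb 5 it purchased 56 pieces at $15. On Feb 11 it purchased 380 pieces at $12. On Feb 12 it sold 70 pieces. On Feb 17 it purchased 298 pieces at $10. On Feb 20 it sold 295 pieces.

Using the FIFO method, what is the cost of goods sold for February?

Feb 12, 70 sold [FIFO — oldest first]: 56 @ $15 + 14 @ $12 = $1,008
Feb 20, 295 sold [FIFO — oldest first]: 295 @ $12 = $3,540
Total COGS = $1,008 + $3,540 = $4,548
Ending inventory: 71 @ $12 + 298 @ $10 = $3,832
Check: goods available $8,380 = COGS $4,548 + ending $3,832

COGS = $4,548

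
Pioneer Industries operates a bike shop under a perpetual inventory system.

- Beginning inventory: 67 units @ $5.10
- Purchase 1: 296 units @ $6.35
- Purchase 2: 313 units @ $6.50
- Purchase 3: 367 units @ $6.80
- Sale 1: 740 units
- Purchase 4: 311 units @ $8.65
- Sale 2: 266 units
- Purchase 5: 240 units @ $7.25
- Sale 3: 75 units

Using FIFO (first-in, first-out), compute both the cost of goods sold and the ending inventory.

Sale 1 (740) [FIFO — oldest first]: 67 @ $5.10 + 296 @ $6.35 + 313 @ $6.50 + 64 @ $6.80 = $4,691.00
Sale 2 (266) [FIFO — oldest first]: 266 @ $6.80 = $1,808.80
Sale 3 (75) [FIFO — oldest first]: 37 @ $6.80 + 38 @ $8.65 = $580.30
Total COGS = $4,691.00 + $1,808.80 + $580.30 = $7,080.10
Ending inventory: 273 @ $8.65 + 240 @ $7.25 = $4,101.45
Check: goods available $11,181.55 = COGS $7,080.10 + ending $4,101.45

COGS = $7,080.10; ending inventory = $4,101.45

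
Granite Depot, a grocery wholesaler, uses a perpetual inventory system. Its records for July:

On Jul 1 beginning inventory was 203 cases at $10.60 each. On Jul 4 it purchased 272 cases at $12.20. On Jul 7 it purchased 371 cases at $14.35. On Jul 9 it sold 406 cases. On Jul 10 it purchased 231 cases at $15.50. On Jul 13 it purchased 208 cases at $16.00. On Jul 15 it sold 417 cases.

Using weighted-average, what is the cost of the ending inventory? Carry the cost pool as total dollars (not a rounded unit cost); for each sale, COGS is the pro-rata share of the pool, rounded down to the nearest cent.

After Jul 1: 203 on hand, pool $2,151.80 (≈ $10.6000 each)
After Jul 4: 475 on hand, pool $5,470.20 (≈ $11.5162 each)
After Jul 7: 846 on hand, pool $10,794.05 (≈ $12.7589 each)
Jul 9, sell 406: 406/846 × $10,794.05 → $5,180.12
After Jul 10: 671 on hand, pool $9,194.43 (≈ $13.7026 each)
After Jul 13: 879 on hand, pool $12,522.43 (≈ $14.2462 each)
Jul 15, sell 417: 417/879 × $12,522.43 → $5,940.67
Total COGS = $5,180.12 + $5,940.67 = $11,120.79
Ending inventory (cost pool remaining) = $6,581.76
Check: goods available $17,702.55 = COGS $11,120.79 + ending $6,581.76

Ending inventory = $6,581.76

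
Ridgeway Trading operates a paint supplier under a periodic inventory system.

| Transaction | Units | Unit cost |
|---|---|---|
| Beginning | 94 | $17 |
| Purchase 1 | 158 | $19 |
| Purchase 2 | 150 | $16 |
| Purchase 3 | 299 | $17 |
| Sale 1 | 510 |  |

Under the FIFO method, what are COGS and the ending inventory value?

Sale 1 (510) [FIFO — oldest first]: 94 @ $17 + 158 @ $19 + 150 @ $16 + 108 @ $17 = $8,836
Ending inventory: 191 @ $17 = $3,247

COGS = $8,836; ending inventory = $3,247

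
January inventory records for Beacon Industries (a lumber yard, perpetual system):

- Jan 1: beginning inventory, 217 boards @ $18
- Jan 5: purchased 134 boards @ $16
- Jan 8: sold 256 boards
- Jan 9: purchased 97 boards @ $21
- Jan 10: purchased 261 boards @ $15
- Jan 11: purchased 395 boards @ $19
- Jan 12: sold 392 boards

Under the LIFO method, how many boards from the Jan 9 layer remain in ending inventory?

97

Jan 8, 256 sold [LIFO — newest first]: 134 @ $16 + 122 @ $18 = $4,340
Jan 12, 392 sold [LIFO — newest first]: 392 @ $19 = $7,448
Total COGS = $4,340 + $7,448 = $11,788
Ending inventory: 95 @ $18 + 97 @ $21 + 261 @ $15 + 3 @ $19 = $7,719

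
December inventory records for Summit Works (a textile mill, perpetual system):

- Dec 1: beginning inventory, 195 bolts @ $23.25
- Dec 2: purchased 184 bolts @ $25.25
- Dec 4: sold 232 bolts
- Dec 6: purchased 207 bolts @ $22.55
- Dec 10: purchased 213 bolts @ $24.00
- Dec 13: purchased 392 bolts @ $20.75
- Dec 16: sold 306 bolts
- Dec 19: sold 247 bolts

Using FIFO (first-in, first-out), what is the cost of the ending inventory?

Dec 4, 232 sold [FIFO — oldest first]: 195 @ $23.25 + 37 @ $25.25 = $5,468.00
Dec 16, 306 sold [FIFO — oldest first]: 147 @ $25.25 + 159 @ $22.55 = $7,297.20
Dec 19, 247 sold [FIFO — oldest first]: 48 @ $22.55 + 199 @ $24.00 = $5,858.40
Total COGS = $5,468.00 + $7,297.20 + $5,858.40 = $18,623.60
Ending inventory: 14 @ $24.00 + 392 @ $20.75 = $8,470.00

Ending inventory = $8,470.00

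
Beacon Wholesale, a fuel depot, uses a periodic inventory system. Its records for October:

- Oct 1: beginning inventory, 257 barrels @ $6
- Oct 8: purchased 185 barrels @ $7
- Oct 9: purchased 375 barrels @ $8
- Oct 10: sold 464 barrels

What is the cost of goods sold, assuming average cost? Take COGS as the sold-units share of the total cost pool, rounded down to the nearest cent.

COGS = $3,315.01

Oct 10, sell 464: 464/817 × $5,837.00 → $3,315.01
Ending inventory (cost pool remaining) = $2,521.99
Check: goods available $5,837.00 = COGS $3,315.01 + ending $2,521.99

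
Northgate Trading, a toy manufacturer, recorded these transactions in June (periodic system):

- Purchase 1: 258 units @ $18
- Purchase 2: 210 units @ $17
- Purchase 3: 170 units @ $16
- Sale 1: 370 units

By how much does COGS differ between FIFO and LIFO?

FIFO COGS: 258 @ $18 + 112 @ $17 = $6,548
LIFO COGS: 170 @ $16 + 200 @ $17 = $6,120
Difference = |$6,548 − $6,120| = $428

$428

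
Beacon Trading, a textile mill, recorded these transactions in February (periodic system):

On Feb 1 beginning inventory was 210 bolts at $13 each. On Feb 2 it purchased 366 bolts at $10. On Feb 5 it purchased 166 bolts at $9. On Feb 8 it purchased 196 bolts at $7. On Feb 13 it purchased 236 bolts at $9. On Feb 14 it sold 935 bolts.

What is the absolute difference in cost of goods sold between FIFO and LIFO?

$875

FIFO COGS: 210 @ $13 + 366 @ $10 + 166 @ $9 + 193 @ $7 = $9,235
LIFO COGS: 236 @ $9 + 196 @ $7 + 166 @ $9 + 337 @ $10 = $8,360
Difference = |$9,235 − $8,360| = $875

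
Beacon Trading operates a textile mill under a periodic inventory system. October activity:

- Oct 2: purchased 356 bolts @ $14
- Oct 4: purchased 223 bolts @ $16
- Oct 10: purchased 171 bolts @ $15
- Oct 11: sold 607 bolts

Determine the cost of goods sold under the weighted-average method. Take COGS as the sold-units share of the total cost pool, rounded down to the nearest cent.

COGS = $8,997.35

Oct 11, sell 607: 607/750 × $11,117.00 → $8,997.35
Ending inventory (cost pool remaining) = $2,119.65
Check: goods available $11,117.00 = COGS $8,997.35 + ending $2,119.65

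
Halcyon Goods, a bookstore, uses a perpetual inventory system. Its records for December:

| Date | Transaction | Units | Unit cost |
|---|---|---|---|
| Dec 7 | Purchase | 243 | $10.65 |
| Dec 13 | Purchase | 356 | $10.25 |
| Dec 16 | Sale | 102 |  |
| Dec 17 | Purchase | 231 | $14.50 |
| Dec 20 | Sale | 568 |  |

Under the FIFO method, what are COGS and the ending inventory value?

Dec 16, 102 sold [FIFO — oldest first]: 102 @ $10.65 = $1,086.30
Dec 20, 568 sold [FIFO — oldest first]: 141 @ $10.65 + 356 @ $10.25 + 71 @ $14.50 = $6,180.15
Total COGS = $1,086.30 + $6,180.15 = $7,266.45
Ending inventory: 160 @ $14.50 = $2,320.00

COGS = $7,266.45; ending inventory = $2,320.00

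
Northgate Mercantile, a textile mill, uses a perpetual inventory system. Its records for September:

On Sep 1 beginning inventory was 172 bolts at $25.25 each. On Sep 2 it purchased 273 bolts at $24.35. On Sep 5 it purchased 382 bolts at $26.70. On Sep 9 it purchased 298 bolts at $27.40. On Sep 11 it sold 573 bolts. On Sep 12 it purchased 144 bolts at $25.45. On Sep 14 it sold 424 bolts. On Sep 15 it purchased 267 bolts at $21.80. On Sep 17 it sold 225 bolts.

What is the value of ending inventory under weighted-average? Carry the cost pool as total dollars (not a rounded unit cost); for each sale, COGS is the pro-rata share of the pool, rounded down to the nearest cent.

Ending inventory = $7,504.44

After Sep 1: 172 on hand, pool $4,343.00 (≈ $25.2500 each)
After Sep 2: 445 on hand, pool $10,990.55 (≈ $24.6979 each)
After Sep 5: 827 on hand, pool $21,189.95 (≈ $25.6227 each)
After Sep 9: 1125 on hand, pool $29,355.15 (≈ $26.0935 each)
Sep 11, sell 573: 573/1125 × $29,355.15 → $14,951.55
After Sep 12: 696 on hand, pool $18,068.40 (≈ $25.9603 each)
Sep 14, sell 424: 424/696 × $18,068.40 → $11,007.18
After Sep 15: 539 on hand, pool $12,881.82 (≈ $23.8995 each)
Sep 17, sell 225: 225/539 × $12,881.82 → $5,377.38
Total COGS = $14,951.55 + $11,007.18 + $5,377.38 = $31,336.11
Ending inventory (cost pool remaining) = $7,504.44
Check: goods available $38,840.55 = COGS $31,336.11 + ending $7,504.44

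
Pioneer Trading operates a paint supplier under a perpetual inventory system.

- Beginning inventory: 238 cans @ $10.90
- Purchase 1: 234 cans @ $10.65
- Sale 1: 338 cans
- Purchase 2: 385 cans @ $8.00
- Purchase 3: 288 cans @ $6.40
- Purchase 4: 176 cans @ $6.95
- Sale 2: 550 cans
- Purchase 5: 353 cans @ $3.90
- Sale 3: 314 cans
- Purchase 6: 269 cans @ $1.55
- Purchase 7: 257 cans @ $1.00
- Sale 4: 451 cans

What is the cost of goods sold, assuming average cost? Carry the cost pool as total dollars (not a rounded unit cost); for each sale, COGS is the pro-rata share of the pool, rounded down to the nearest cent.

After Beginning: 238 on hand, pool $2,594.20 (≈ $10.9000 each)
After Purchase 1: 472 on hand, pool $5,086.30 (≈ $10.7761 each)
Sale 1, sell 338: 338/472 × $5,086.30 → $3,642.30
After Purchase 2: 519 on hand, pool $4,524.00 (≈ $8.7168 each)
After Purchase 3: 807 on hand, pool $6,367.20 (≈ $7.8900 each)
After Purchase 4: 983 on hand, pool $7,590.40 (≈ $7.7217 each)
Sale 2, sell 550: 550/983 × $7,590.40 → $4,246.91
After Purchase 5: 786 on hand, pool $4,720.19 (≈ $6.0053 each)
Sale 3, sell 314: 314/786 × $4,720.19 → $1,885.67
After Purchase 6: 741 on hand, pool $3,251.47 (≈ $4.3879 each)
After Purchase 7: 998 on hand, pool $3,508.47 (≈ $3.5155 each)
Sale 4, sell 451: 451/998 × $3,508.47 → $1,585.49
Total COGS = $3,642.30 + $4,246.91 + $1,885.67 + $1,585.49 = $11,360.37
Ending inventory (cost pool remaining) = $1,922.98
Check: goods available $13,283.35 = COGS $11,360.37 + ending $1,922.98

COGS = $11,360.37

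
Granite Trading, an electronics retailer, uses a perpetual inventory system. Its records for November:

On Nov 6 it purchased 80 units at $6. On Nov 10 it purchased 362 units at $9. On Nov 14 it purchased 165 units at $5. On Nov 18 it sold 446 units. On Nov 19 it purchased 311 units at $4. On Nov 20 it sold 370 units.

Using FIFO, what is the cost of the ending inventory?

Nov 18, 446 sold [FIFO — oldest first]: 80 @ $6 + 362 @ $9 + 4 @ $5 = $3,758
Nov 20, 370 sold [FIFO — oldest first]: 161 @ $5 + 209 @ $4 = $1,641
Total COGS = $3,758 + $1,641 = $5,399
Ending inventory: 102 @ $4 = $408
Check: goods available $5,807 = COGS $5,399 + ending $408

Ending inventory = $408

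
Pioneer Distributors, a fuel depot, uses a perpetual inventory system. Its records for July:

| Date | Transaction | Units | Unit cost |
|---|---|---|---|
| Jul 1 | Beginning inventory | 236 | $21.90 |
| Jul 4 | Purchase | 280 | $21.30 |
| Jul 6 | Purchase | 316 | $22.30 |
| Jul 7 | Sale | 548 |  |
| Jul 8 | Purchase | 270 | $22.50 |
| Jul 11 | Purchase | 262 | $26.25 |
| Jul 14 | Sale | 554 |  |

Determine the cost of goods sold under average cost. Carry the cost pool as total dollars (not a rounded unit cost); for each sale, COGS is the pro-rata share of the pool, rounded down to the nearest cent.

After Jul 1: 236 on hand, pool $5,168.40 (≈ $21.9000 each)
After Jul 4: 516 on hand, pool $11,132.40 (≈ $21.5744 each)
After Jul 6: 832 on hand, pool $18,179.20 (≈ $21.8500 each)
Jul 7, sell 548: 548/832 × $18,179.20 → $11,973.80
After Jul 8: 554 on hand, pool $12,280.40 (≈ $22.1668 each)
After Jul 11: 816 on hand, pool $19,157.90 (≈ $23.4778 each)
Jul 14, sell 554: 554/816 × $19,157.90 → $13,006.71
Total COGS = $11,973.80 + $13,006.71 = $24,980.51
Ending inventory (cost pool remaining) = $6,151.19

COGS = $24,980.51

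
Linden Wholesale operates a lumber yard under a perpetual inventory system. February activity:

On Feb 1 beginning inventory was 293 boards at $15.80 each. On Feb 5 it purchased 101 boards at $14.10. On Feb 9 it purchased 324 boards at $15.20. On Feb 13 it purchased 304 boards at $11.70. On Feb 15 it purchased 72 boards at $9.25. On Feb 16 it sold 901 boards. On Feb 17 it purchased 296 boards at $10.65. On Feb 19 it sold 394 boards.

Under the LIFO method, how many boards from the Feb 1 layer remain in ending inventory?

Feb 16, 901 sold [LIFO — newest first]: 72 @ $9.25 + 304 @ $11.70 + 324 @ $15.20 + 101 @ $14.10 + 100 @ $15.80 = $12,151.70
Feb 19, 394 sold [LIFO — newest first]: 296 @ $10.65 + 98 @ $15.80 = $4,700.80
Total COGS = $12,151.70 + $4,700.80 = $16,852.50
Ending inventory: 95 @ $15.80 = $1,501.00

95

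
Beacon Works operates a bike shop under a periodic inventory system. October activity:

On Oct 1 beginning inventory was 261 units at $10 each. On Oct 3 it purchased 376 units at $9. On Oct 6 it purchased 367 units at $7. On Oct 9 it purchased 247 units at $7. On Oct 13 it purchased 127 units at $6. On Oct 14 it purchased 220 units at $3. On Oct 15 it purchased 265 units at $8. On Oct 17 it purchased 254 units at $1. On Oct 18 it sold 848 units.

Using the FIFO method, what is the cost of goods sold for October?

Oct 18, 848 sold [FIFO — oldest first]: 261 @ $10 + 376 @ $9 + 211 @ $7 = $7,471
Ending inventory: 156 @ $7 + 247 @ $7 + 127 @ $6 + 220 @ $3 + 265 @ $8 + 254 @ $1 = $6,617

COGS = $7,471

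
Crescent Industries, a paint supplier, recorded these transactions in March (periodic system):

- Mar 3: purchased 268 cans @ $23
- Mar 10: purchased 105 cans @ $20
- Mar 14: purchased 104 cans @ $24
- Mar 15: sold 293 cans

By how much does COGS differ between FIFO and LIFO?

$136

FIFO COGS: 268 @ $23 + 25 @ $20 = $6,664
LIFO COGS: 104 @ $24 + 105 @ $20 + 84 @ $23 = $6,528
Difference = |$6,664 − $6,528| = $136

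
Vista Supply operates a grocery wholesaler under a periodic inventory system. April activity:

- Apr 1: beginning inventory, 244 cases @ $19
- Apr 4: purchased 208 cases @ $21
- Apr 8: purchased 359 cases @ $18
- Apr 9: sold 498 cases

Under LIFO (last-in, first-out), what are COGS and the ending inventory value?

COGS = $9,381; ending inventory = $6,085

Apr 9, 498 sold [LIFO — newest first]: 359 @ $18 + 139 @ $21 = $9,381
Ending inventory: 244 @ $19 + 69 @ $21 = $6,085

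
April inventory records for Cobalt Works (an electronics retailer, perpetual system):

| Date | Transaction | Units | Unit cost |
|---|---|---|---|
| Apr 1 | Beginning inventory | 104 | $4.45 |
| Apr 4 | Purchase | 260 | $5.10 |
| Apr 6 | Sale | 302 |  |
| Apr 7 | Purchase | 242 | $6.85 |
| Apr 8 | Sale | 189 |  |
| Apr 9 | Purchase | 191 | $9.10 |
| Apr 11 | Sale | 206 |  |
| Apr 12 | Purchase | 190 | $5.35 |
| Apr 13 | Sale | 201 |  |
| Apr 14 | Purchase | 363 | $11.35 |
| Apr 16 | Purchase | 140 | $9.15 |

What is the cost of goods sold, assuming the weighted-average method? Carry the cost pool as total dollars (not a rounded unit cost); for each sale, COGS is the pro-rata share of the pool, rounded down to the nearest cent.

COGS = $5,640.36

After Apr 1: 104 on hand, pool $462.80 (≈ $4.4500 each)
After Apr 4: 364 on hand, pool $1,788.80 (≈ $4.9143 each)
Apr 6, sell 302: 302/364 × $1,788.80 → $1,484.11
After Apr 7: 304 on hand, pool $1,962.39 (≈ $6.4552 each)
Apr 8, sell 189: 189/304 × $1,962.39 → $1,220.03
After Apr 9: 306 on hand, pool $2,480.46 (≈ $8.1061 each)
Apr 11, sell 206: 206/306 × $2,480.46 → $1,669.85
After Apr 12: 290 on hand, pool $1,827.11 (≈ $6.3004 each)
Apr 13, sell 201: 201/290 × $1,827.11 → $1,266.37
After Apr 14: 452 on hand, pool $4,680.79 (≈ $10.3557 each)
After Apr 16: 592 on hand, pool $5,961.79 (≈ $10.0706 each)
Total COGS = $1,484.11 + $1,220.03 + $1,669.85 + $1,266.37 = $5,640.36
Ending inventory (cost pool remaining) = $5,961.79
Check: goods available $11,602.15 = COGS $5,640.36 + ending $5,961.79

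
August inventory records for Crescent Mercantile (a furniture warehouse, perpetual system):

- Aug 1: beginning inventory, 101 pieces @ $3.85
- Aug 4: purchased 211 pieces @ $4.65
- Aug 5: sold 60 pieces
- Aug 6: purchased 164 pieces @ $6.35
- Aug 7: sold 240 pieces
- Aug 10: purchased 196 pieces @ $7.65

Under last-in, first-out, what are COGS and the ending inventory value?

Aug 5, 60 sold [LIFO — newest first]: 60 @ $4.65 = $279.00
Aug 7, 240 sold [LIFO — newest first]: 164 @ $6.35 + 76 @ $4.65 = $1,394.80
Total COGS = $279.00 + $1,394.80 = $1,673.80
Ending inventory: 101 @ $3.85 + 75 @ $4.65 + 196 @ $7.65 = $2,237.00

COGS = $1,673.80; ending inventory = $2,237.00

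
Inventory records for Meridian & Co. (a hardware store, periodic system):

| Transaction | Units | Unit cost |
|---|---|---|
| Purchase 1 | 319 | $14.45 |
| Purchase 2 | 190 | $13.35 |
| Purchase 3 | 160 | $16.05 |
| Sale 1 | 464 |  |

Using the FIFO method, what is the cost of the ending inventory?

Sale 1 (464) [FIFO — oldest first]: 319 @ $14.45 + 145 @ $13.35 = $6,545.30
Ending inventory: 45 @ $13.35 + 160 @ $16.05 = $3,168.75

Ending inventory = $3,168.75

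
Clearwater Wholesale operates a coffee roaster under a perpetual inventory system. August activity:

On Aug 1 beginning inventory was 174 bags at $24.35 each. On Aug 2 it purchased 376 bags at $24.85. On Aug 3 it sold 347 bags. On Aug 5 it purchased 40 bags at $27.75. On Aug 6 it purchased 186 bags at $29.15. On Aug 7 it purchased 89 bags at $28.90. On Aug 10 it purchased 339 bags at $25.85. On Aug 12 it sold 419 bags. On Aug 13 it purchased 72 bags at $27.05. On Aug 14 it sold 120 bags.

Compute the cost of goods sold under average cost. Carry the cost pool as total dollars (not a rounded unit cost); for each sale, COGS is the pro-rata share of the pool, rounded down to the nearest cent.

After Aug 1: 174 on hand, pool $4,236.90 (≈ $24.3500 each)
After Aug 2: 550 on hand, pool $13,580.50 (≈ $24.6918 each)
Aug 3, sell 347: 347/550 × $13,580.50 → $8,568.06
After Aug 5: 243 on hand, pool $6,122.44 (≈ $25.1952 each)
After Aug 6: 429 on hand, pool $11,544.34 (≈ $26.9099 each)
After Aug 7: 518 on hand, pool $14,116.44 (≈ $27.2518 each)
After Aug 10: 857 on hand, pool $22,879.59 (≈ $26.6973 each)
Aug 12, sell 419: 419/857 × $22,879.59 → $11,186.17
After Aug 13: 510 on hand, pool $13,641.02 (≈ $26.7471 each)
Aug 14, sell 120: 120/510 × $13,641.02 → $3,209.65
Total COGS = $8,568.06 + $11,186.17 + $3,209.65 = $22,963.88
Ending inventory (cost pool remaining) = $10,431.37

COGS = $22,963.88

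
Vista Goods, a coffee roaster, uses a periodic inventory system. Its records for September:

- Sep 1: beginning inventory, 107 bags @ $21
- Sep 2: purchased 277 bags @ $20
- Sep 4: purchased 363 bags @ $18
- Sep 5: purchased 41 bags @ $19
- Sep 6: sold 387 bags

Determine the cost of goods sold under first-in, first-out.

Sep 6, 387 sold [FIFO — oldest first]: 107 @ $21 + 277 @ $20 + 3 @ $18 = $7,841
Ending inventory: 360 @ $18 + 41 @ $19 = $7,259
Check: goods available $15,100 = COGS $7,841 + ending $7,259

COGS = $7,841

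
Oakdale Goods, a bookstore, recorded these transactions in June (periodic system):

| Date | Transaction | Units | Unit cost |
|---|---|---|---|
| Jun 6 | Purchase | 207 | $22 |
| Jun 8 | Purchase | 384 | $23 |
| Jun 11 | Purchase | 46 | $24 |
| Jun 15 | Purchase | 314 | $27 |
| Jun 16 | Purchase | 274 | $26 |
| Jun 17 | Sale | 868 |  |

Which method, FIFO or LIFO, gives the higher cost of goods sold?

LIFO

FIFO COGS: 207 @ $22 + 384 @ $23 + 46 @ $24 + 231 @ $27 = $20,727
LIFO COGS: 274 @ $26 + 314 @ $27 + 46 @ $24 + 234 @ $23 = $22,088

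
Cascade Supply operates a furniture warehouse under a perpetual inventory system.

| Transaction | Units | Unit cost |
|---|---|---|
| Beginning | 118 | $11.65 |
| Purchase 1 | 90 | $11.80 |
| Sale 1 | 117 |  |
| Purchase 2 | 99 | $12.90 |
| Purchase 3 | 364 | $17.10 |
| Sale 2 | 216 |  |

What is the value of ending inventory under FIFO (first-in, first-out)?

Ending inventory = $5,779.80

Sale 1 (117) [FIFO — oldest first]: 117 @ $11.65 = $1,363.05
Sale 2 (216) [FIFO — oldest first]: 1 @ $11.65 + 90 @ $11.80 + 99 @ $12.90 + 26 @ $17.10 = $2,795.35
Total COGS = $1,363.05 + $2,795.35 = $4,158.40
Ending inventory: 338 @ $17.10 = $5,779.80
Check: goods available $9,938.20 = COGS $4,158.40 + ending $5,779.80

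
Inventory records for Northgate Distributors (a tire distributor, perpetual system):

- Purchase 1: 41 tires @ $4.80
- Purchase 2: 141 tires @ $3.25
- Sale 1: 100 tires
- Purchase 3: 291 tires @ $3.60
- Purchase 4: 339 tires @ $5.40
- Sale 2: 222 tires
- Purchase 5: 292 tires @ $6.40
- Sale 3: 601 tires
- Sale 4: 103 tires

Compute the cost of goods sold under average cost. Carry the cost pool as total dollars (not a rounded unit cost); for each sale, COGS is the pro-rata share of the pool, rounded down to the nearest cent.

After Purchase 1: 41 on hand, pool $196.80 (≈ $4.8000 each)
After Purchase 2: 182 on hand, pool $655.05 (≈ $3.5992 each)
Sale 1, sell 100: 100/182 × $655.05 → $359.91
After Purchase 3: 373 on hand, pool $1,342.74 (≈ $3.5998 each)
After Purchase 4: 712 on hand, pool $3,173.34 (≈ $4.4569 each)
Sale 2, sell 222: 222/712 × $3,173.34 → $989.44
After Purchase 5: 782 on hand, pool $4,052.70 (≈ $5.1825 each)
Sale 3, sell 601: 601/782 × $4,052.70 → $3,114.67
Sale 4, sell 103: 103/181 × $938.03 → $533.79
Total COGS = $359.91 + $989.44 + $3,114.67 + $533.79 = $4,997.81
Ending inventory (cost pool remaining) = $404.24
Check: goods available $5,402.05 = COGS $4,997.81 + ending $404.24

COGS = $4,997.81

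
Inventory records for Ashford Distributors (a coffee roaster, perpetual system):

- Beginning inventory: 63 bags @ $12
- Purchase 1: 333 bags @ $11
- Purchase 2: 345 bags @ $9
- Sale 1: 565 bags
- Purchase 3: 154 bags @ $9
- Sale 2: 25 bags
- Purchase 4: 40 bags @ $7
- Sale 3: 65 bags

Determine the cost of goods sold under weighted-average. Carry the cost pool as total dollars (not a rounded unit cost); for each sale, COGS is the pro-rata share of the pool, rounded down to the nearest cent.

COGS = $6,582.59

After Beginning: 63 on hand, pool $756.00 (≈ $12.0000 each)
After Purchase 1: 396 on hand, pool $4,419.00 (≈ $11.1591 each)
After Purchase 2: 741 on hand, pool $7,524.00 (≈ $10.1538 each)
Sale 1, sell 565: 565/741 × $7,524.00 → $5,736.92
After Purchase 3: 330 on hand, pool $3,173.08 (≈ $9.6154 each)
Sale 2, sell 25: 25/330 × $3,173.08 → $240.38
After Purchase 4: 345 on hand, pool $3,212.70 (≈ $9.3122 each)
Sale 3, sell 65: 65/345 × $3,212.70 → $605.29
Total COGS = $5,736.92 + $240.38 + $605.29 = $6,582.59
Ending inventory (cost pool remaining) = $2,607.41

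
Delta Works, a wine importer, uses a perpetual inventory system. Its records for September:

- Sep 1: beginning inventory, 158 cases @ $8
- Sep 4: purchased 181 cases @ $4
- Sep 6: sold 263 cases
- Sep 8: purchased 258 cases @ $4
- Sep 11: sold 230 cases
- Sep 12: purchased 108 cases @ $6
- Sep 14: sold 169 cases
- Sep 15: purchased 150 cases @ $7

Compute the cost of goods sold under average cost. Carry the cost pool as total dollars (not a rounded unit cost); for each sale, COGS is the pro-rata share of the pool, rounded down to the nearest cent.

COGS = $3,443.23

After Sep 1: 158 on hand, pool $1,264.00 (≈ $8.0000 each)
After Sep 4: 339 on hand, pool $1,988.00 (≈ $5.8643 each)
Sep 6, sell 263: 263/339 × $1,988.00 → $1,542.31
After Sep 8: 334 on hand, pool $1,477.69 (≈ $4.4242 each)
Sep 11, sell 230: 230/334 × $1,477.69 → $1,017.57
After Sep 12: 212 on hand, pool $1,108.12 (≈ $5.2270 each)
Sep 14, sell 169: 169/212 × $1,108.12 → $883.35
After Sep 15: 193 on hand, pool $1,274.77 (≈ $6.6050 each)
Total COGS = $1,542.31 + $1,017.57 + $883.35 = $3,443.23
Ending inventory (cost pool remaining) = $1,274.77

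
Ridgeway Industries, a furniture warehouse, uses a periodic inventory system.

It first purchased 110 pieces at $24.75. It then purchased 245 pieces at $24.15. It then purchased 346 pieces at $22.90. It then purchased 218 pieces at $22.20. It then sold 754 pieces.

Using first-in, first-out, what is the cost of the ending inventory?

Ending inventory = $3,663.00

Sale 1 (754) [FIFO — oldest first]: 110 @ $24.75 + 245 @ $24.15 + 346 @ $22.90 + 53 @ $22.20 = $17,739.25
Ending inventory: 165 @ $22.20 = $3,663.00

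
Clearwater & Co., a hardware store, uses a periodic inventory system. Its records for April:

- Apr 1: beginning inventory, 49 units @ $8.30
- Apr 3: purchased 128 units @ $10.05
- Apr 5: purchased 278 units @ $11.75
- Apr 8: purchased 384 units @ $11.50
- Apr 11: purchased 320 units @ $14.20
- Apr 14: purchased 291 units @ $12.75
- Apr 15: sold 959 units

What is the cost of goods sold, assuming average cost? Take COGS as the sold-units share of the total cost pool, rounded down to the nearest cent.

COGS = $11,660.01

Apr 15, sell 959: 959/1450 × $17,629.85 → $11,660.01
Ending inventory (cost pool remaining) = $5,969.84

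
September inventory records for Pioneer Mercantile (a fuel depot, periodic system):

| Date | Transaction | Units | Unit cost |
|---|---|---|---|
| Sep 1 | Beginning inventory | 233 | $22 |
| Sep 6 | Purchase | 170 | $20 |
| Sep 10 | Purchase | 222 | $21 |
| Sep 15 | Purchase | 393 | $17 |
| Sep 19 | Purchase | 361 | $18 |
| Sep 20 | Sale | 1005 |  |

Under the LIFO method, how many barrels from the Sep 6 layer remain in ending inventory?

Sep 20, 1005 sold [LIFO — newest first]: 361 @ $18 + 393 @ $17 + 222 @ $21 + 29 @ $20 = $18,421
Ending inventory: 233 @ $22 + 141 @ $20 = $7,946

141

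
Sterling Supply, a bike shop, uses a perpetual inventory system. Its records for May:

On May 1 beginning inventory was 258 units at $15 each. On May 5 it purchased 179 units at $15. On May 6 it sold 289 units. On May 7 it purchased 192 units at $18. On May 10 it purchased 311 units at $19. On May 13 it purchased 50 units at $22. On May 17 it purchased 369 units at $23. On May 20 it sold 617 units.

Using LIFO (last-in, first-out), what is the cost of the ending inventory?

Ending inventory = $7,823

May 6, 289 sold [LIFO — newest first]: 179 @ $15 + 110 @ $15 = $4,335
May 20, 617 sold [LIFO — newest first]: 369 @ $23 + 50 @ $22 + 198 @ $19 = $13,349
Total COGS = $4,335 + $13,349 = $17,684
Ending inventory: 148 @ $15 + 192 @ $18 + 113 @ $19 = $7,823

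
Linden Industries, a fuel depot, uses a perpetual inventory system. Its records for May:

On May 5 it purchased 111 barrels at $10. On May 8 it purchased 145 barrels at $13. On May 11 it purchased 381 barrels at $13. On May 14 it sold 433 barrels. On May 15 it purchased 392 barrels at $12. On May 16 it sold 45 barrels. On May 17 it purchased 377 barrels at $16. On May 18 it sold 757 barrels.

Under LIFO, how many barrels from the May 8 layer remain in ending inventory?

60

May 14, 433 sold [LIFO — newest first]: 381 @ $13 + 52 @ $13 = $5,629
May 16, 45 sold [LIFO — newest first]: 45 @ $12 = $540
May 18, 757 sold [LIFO — newest first]: 377 @ $16 + 347 @ $12 + 33 @ $13 = $10,625
Total COGS = $5,629 + $540 + $10,625 = $16,794
Ending inventory: 111 @ $10 + 60 @ $13 = $1,890
Check: goods available $18,684 = COGS $16,794 + ending $1,890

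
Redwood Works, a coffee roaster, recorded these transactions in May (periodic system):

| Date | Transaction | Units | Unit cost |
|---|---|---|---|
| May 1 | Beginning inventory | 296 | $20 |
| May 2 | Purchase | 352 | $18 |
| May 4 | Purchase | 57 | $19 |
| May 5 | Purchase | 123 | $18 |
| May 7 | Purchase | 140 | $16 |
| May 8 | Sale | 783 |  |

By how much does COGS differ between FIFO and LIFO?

$650

FIFO COGS: 296 @ $20 + 352 @ $18 + 57 @ $19 + 78 @ $18 = $14,743
LIFO COGS: 140 @ $16 + 123 @ $18 + 57 @ $19 + 352 @ $18 + 111 @ $20 = $14,093
Difference = |$14,743 − $14,093| = $650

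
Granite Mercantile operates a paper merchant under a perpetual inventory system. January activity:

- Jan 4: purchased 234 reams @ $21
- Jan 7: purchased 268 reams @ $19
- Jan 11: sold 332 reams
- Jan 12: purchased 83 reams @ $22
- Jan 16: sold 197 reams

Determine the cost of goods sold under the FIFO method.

COGS = $10,600

Jan 11, 332 sold [FIFO — oldest first]: 234 @ $21 + 98 @ $19 = $6,776
Jan 16, 197 sold [FIFO — oldest first]: 170 @ $19 + 27 @ $22 = $3,824
Total COGS = $6,776 + $3,824 = $10,600
Ending inventory: 56 @ $22 = $1,232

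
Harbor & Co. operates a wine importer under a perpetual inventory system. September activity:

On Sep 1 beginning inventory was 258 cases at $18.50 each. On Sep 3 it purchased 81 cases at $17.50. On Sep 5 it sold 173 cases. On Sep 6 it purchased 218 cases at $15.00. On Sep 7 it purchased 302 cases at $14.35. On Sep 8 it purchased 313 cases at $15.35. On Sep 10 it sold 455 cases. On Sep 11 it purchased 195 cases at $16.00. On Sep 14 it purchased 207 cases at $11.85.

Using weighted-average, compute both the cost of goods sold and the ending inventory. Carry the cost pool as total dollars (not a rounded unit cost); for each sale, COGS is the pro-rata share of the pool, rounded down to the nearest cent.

After Sep 1: 258 on hand, pool $4,773.00 (≈ $18.5000 each)
After Sep 3: 339 on hand, pool $6,190.50 (≈ $18.2611 each)
Sep 5, sell 173: 173/339 × $6,190.50 → $3,159.16
After Sep 6: 384 on hand, pool $6,301.34 (≈ $16.4097 each)
After Sep 7: 686 on hand, pool $10,635.04 (≈ $15.5030 each)
After Sep 8: 999 on hand, pool $15,439.59 (≈ $15.4550 each)
Sep 10, sell 455: 455/999 × $15,439.59 → $7,032.04
After Sep 11: 739 on hand, pool $11,527.55 (≈ $15.5988 each)
After Sep 14: 946 on hand, pool $13,980.50 (≈ $14.7785 each)
Total COGS = $3,159.16 + $7,032.04 = $10,191.20
Ending inventory (cost pool remaining) = $13,980.50

COGS = $10,191.20; ending inventory = $13,980.50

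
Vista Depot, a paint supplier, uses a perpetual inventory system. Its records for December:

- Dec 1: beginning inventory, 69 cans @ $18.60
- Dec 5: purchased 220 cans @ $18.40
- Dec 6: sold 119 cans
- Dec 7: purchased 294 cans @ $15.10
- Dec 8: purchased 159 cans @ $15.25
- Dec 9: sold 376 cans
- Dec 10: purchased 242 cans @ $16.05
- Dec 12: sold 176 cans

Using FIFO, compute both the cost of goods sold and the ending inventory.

COGS = $11,112.80; ending inventory = $4,966.85

Dec 6, 119 sold [FIFO — oldest first]: 69 @ $18.60 + 50 @ $18.40 = $2,203.40
Dec 9, 376 sold [FIFO — oldest first]: 170 @ $18.40 + 206 @ $15.10 = $6,238.60
Dec 12, 176 sold [FIFO — oldest first]: 88 @ $15.10 + 88 @ $15.25 = $2,670.80
Total COGS = $2,203.40 + $6,238.60 + $2,670.80 = $11,112.80
Ending inventory: 71 @ $15.25 + 242 @ $16.05 = $4,966.85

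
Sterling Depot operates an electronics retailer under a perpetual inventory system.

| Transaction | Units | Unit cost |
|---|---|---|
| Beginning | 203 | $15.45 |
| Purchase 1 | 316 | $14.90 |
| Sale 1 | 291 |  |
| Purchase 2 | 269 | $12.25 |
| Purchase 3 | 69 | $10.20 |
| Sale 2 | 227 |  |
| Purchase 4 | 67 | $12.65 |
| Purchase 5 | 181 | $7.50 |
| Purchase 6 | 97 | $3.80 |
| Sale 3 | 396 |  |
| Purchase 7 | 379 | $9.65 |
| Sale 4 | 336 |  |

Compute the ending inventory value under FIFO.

Ending inventory = $3,194.15

Sale 1 (291) [FIFO — oldest first]: 203 @ $15.45 + 88 @ $14.90 = $4,447.55
Sale 2 (227) [FIFO — oldest first]: 227 @ $14.90 = $3,382.30
Sale 3 (396) [FIFO — oldest first]: 1 @ $14.90 + 269 @ $12.25 + 69 @ $10.20 + 57 @ $12.65 = $4,735.00
Sale 4 (336) [FIFO — oldest first]: 10 @ $12.65 + 181 @ $7.50 + 97 @ $3.80 + 48 @ $9.65 = $2,315.80
Total COGS = $4,447.55 + $3,382.30 + $4,735.00 + $2,315.80 = $14,880.65
Ending inventory: 331 @ $9.65 = $3,194.15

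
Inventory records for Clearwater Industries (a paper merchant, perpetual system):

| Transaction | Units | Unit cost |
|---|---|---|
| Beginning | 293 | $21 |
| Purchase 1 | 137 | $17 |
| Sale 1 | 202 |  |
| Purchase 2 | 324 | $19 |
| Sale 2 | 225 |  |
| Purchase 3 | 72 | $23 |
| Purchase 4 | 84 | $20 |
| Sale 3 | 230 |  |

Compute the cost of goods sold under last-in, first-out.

Sale 1 (202) [LIFO — newest first]: 137 @ $17 + 65 @ $21 = $3,694
Sale 2 (225) [LIFO — newest first]: 225 @ $19 = $4,275
Sale 3 (230) [LIFO — newest first]: 84 @ $20 + 72 @ $23 + 74 @ $19 = $4,742
Total COGS = $3,694 + $4,275 + $4,742 = $12,711
Ending inventory: 228 @ $21 + 25 @ $19 = $5,263
Check: goods available $17,974 = COGS $12,711 + ending $5,263

COGS = $12,711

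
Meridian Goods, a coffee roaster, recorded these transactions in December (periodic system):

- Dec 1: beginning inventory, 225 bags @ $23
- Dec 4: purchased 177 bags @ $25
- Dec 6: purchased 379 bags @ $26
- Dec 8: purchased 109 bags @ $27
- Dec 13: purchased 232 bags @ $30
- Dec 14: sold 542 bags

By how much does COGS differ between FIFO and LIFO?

$1,889

FIFO COGS: 225 @ $23 + 177 @ $25 + 140 @ $26 = $13,240
LIFO COGS: 232 @ $30 + 109 @ $27 + 201 @ $26 = $15,129
Difference = |$13,240 − $15,129| = $1,889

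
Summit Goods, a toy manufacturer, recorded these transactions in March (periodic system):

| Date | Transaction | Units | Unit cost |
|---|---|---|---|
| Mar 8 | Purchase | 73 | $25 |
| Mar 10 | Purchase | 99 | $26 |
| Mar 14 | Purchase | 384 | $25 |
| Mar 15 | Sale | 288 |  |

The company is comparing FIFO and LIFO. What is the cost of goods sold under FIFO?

COGS = $7,299

FIFO COGS: 73 @ $25 + 99 @ $26 + 116 @ $25 = $7,299
LIFO COGS: 288 @ $25 = $7,200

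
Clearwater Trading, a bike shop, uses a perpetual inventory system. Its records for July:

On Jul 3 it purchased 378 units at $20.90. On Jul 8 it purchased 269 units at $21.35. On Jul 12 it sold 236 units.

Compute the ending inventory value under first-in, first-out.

Jul 12, 236 sold [FIFO — oldest first]: 236 @ $20.90 = $4,932.40
Ending inventory: 142 @ $20.90 + 269 @ $21.35 = $8,710.95

Ending inventory = $8,710.95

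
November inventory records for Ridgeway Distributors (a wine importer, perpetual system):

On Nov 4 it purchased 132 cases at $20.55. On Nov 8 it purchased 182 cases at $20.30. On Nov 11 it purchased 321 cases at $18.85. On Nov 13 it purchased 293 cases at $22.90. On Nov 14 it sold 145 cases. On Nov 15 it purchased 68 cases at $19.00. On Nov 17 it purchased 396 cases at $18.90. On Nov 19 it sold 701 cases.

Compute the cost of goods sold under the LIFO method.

COGS = $17,163.75

Nov 14, 145 sold [LIFO — newest first]: 145 @ $22.90 = $3,320.50
Nov 19, 701 sold [LIFO — newest first]: 396 @ $18.90 + 68 @ $19.00 + 148 @ $22.90 + 89 @ $18.85 = $13,843.25
Total COGS = $3,320.50 + $13,843.25 = $17,163.75
Ending inventory: 132 @ $20.55 + 182 @ $20.30 + 232 @ $18.85 = $10,780.40
Check: goods available $27,944.15 = COGS $17,163.75 + ending $10,780.40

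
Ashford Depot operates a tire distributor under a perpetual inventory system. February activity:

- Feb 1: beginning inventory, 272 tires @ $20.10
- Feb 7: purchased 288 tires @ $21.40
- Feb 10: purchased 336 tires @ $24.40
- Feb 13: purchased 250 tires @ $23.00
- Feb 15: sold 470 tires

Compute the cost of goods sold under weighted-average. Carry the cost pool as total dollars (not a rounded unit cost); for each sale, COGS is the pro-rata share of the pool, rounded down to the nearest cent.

COGS = $10,490.43

After Feb 1: 272 on hand, pool $5,467.20 (≈ $20.1000 each)
After Feb 7: 560 on hand, pool $11,630.40 (≈ $20.7686 each)
After Feb 10: 896 on hand, pool $19,828.80 (≈ $22.1304 each)
After Feb 13: 1146 on hand, pool $25,578.80 (≈ $22.3201 each)
Feb 15, sell 470: 470/1146 × $25,578.80 → $10,490.43
Ending inventory (cost pool remaining) = $15,088.37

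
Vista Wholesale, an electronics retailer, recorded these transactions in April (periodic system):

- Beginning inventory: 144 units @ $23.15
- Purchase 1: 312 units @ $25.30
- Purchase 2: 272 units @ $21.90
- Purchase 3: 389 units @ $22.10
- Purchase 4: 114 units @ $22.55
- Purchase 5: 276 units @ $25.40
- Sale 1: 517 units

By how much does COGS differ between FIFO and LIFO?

$175.30

FIFO COGS: 144 @ $23.15 + 312 @ $25.30 + 61 @ $21.90 = $12,563.10
LIFO COGS: 276 @ $25.40 + 114 @ $22.55 + 127 @ $22.10 = $12,387.80
Difference = |$12,563.10 − $12,387.80| = $175.30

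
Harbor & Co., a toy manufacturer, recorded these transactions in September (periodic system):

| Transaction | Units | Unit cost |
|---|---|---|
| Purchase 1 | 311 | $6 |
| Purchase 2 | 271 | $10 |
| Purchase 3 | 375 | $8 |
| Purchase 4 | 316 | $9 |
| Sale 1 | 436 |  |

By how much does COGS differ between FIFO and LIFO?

$688

FIFO COGS: 311 @ $6 + 125 @ $10 = $3,116
LIFO COGS: 316 @ $9 + 120 @ $8 = $3,804
Difference = |$3,116 − $3,804| = $688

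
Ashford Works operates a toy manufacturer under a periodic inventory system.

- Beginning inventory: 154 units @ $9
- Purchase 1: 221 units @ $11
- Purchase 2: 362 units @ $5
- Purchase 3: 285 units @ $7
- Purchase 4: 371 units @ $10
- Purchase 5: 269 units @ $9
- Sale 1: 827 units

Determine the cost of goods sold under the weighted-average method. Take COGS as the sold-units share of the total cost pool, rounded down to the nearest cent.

COGS = $6,843.40

Sale 1, sell 827: 827/1662 × $13,753.00 → $6,843.40
Ending inventory (cost pool remaining) = $6,909.60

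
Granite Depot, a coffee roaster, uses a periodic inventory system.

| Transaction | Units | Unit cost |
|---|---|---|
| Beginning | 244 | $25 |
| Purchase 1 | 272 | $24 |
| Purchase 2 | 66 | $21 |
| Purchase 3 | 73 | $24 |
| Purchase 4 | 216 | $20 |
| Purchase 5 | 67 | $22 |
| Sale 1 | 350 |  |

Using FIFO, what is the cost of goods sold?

COGS = $8,644

Sale 1 (350) [FIFO — oldest first]: 244 @ $25 + 106 @ $24 = $8,644
Ending inventory: 166 @ $24 + 66 @ $21 + 73 @ $24 + 216 @ $20 + 67 @ $22 = $12,916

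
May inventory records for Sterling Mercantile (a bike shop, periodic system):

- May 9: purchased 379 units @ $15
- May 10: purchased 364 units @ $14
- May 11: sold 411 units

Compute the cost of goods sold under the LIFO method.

COGS = $5,801

May 11, 411 sold [LIFO — newest first]: 364 @ $14 + 47 @ $15 = $5,801
Ending inventory: 332 @ $15 = $4,980
Check: goods available $10,781 = COGS $5,801 + ending $4,980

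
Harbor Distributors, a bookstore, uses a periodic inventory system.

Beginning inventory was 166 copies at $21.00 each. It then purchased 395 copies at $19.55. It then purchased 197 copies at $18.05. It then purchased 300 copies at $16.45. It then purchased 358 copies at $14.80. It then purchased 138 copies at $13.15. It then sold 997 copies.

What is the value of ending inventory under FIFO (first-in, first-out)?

Sale 1 (997) [FIFO — oldest first]: 166 @ $21.00 + 395 @ $19.55 + 197 @ $18.05 + 239 @ $16.45 = $18,695.65
Ending inventory: 61 @ $16.45 + 358 @ $14.80 + 138 @ $13.15 = $8,116.55
Check: goods available $26,812.20 = COGS $18,695.65 + ending $8,116.55

Ending inventory = $8,116.55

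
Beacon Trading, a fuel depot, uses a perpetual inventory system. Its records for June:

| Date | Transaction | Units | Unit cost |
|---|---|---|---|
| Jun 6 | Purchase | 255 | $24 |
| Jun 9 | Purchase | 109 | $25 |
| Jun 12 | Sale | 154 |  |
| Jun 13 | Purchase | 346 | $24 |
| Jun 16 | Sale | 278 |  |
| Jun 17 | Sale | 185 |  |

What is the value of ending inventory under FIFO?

Ending inventory = $2,232

Jun 12, 154 sold [FIFO — oldest first]: 154 @ $24 = $3,696
Jun 16, 278 sold [FIFO — oldest first]: 101 @ $24 + 109 @ $25 + 68 @ $24 = $6,781
Jun 17, 185 sold [FIFO — oldest first]: 185 @ $24 = $4,440
Total COGS = $3,696 + $6,781 + $4,440 = $14,917
Ending inventory: 93 @ $24 = $2,232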